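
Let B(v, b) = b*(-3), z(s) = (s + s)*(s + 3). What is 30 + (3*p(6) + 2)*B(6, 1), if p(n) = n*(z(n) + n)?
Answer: -6132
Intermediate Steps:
z(s) = 2*s*(3 + s) (z(s) = (2*s)*(3 + s) = 2*s*(3 + s))
B(v, b) = -3*b
p(n) = n*(n + 2*n*(3 + n)) (p(n) = n*(2*n*(3 + n) + n) = n*(n + 2*n*(3 + n)))
30 + (3*p(6) + 2)*B(6, 1) = 30 + (3*(6²*(7 + 2*6)) + 2)*(-3*1) = 30 + (3*(36*(7 + 12)) + 2)*(-3) = 30 + (3*(36*19) + 2)*(-3) = 30 + (3*684 + 2)*(-3) = 30 + (2052 + 2)*(-3) = 30 + 2054*(-3) = 30 - 6162 = -6132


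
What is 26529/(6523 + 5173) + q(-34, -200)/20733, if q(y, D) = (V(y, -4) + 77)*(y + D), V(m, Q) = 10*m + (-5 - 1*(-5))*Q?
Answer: 423273663/80831056 ≈ 5.2365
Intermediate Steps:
V(m, Q) = 10*m (V(m, Q) = 10*m + (-5 + 5)*Q = 10*m + 0*Q = 10*m + 0 = 10*m)
q(y, D) = (77 + 10*y)*(D + y) (q(y, D) = (10*y + 77)*(y + D) = (77 + 10*y)*(D + y))
26529/(6523 + 5173) + q(-34, -200)/20733 = 26529/(6523 + 5173) + (10*(-34)² + 77*(-200) + 77*(-34) + 10*(-200)*(-34))/20733 = 26529/11696 + (10*1156 - 15400 - 2618 + 68000)*(1/20733) = 26529*(1/11696) + (11560 - 15400 - 2618 + 68000)*(1/20733) = 26529/11696 + 61542*(1/20733) = 26529/11696 + 20514/6911 = 423273663/80831056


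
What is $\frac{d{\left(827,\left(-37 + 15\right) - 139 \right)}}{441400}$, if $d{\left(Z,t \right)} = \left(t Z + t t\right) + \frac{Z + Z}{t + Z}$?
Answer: $- \frac{35705431}{146986200} \approx -0.24292$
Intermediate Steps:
$d{\left(Z,t \right)} = t^{2} + Z t + \frac{2 Z}{Z + t}$ ($d{\left(Z,t \right)} = \left(Z t + t^{2}\right) + \frac{2 Z}{Z + t} = \left(t^{2} + Z t\right) + \frac{2 Z}{Z + t} = t^{2} + Z t + \frac{2 Z}{Z + t}$)
$\frac{d{\left(827,\left(-37 + 15\right) - 139 \right)}}{441400} = \frac{\frac{1}{827 + \left(\left(-37 + 15\right) - 139\right)} \left(\left(\left(-37 + 15\right) - 139\right)^{3} + 2 \cdot 827 + \left(\left(-37 + 15\right) - 139\right) 827^{2} + 2 \cdot 827 \left(\left(-37 + 15\right) - 139\right)^{2}\right)}{441400} = \frac{\left(-22 - 139\right)^{3} + 1654 + \left(-22 - 139\right) 683929 + 2 \cdot 827 \left(-22 - 139\right)^{2}}{827 - 161} \cdot \frac{1}{441400} = \frac{\left(-161\right)^{3} + 1654 - 110112569 + 2 \cdot 827 \left(-161\right)^{2}}{827 - 161} \cdot \frac{1}{441400} = \frac{-4173281 + 1654 - 110112569 + 2 \cdot 827 \cdot 25921}{666} \cdot \frac{1}{441400} = \frac{-4173281 + 1654 - 110112569 + 42873334}{666} \cdot \frac{1}{441400} = \frac{1}{666} \left(-71410862\right) \frac{1}{441400} = \left(- \frac{35705431}{333}\right) \frac{1}{441400} = - \frac{35705431}{146986200}$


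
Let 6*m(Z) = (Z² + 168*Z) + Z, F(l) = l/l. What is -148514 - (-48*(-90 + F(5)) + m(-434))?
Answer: -515863/3 ≈ -1.7195e+5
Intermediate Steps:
F(l) = 1
m(Z) = Z²/6 + 169*Z/6 (m(Z) = ((Z² + 168*Z) + Z)/6 = (Z² + 169*Z)/6 = Z²/6 + 169*Z/6)
-148514 - (-48*(-90 + F(5)) + m(-434)) = -148514 - (-48*(-90 + 1) + (⅙)*(-434)*(169 - 434)) = -148514 - (-48*(-89) + (⅙)*(-434)*(-265)) = -148514 - (4272 + 57505/3) = -148514 - 1*70321/3 = -148514 - 70321/3 = -515863/3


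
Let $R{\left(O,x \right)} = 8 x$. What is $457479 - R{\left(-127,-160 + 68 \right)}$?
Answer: $458215$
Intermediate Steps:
$457479 - R{\left(-127,-160 + 68 \right)} = 457479 - 8 \left(-160 + 68\right) = 457479 - 8 \left(-92\right) = 457479 - -736 = 457479 + 736 = 458215$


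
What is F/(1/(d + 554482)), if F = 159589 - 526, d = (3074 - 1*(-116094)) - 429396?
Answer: 38851774002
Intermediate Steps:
d = -310228 (d = (3074 + 116094) - 429396 = 119168 - 429396 = -310228)
F = 159063
F/(1/(d + 554482)) = 159063/(1/(-310228 + 554482)) = 159063/(1/244254) = 159063*244254 = 38851774002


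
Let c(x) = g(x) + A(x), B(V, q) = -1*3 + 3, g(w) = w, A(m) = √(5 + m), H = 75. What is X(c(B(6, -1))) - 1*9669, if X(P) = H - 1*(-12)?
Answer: -9582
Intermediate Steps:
B(V, q) = 0 (B(V, q) = -3 + 3 = 0)
c(x) = x + √(5 + x)
X(P) = 87 (X(P) = 75 - 1*(-12) = 75 + 12 = 87)
X(c(B(6, -1))) - 1*9669 = 87 - 1*9669 = 87 - 9669 = -9582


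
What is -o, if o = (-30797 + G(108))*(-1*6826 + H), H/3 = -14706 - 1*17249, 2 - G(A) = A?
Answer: -3173459973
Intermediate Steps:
G(A) = 2 - A
H = -95865 (H = 3*(-14706 - 1*17249) = 3*(-14706 - 17249) = 3*(-31955) = -95865)
o = 3173459973 (o = (-30797 + (2 - 1*108))*(-1*6826 - 95865) = (-30797 + (2 - 108))*(-6826 - 95865) = (-30797 - 106)*(-102691) = -30903*(-102691) = 3173459973)
-o = -1*3173459973 = -3173459973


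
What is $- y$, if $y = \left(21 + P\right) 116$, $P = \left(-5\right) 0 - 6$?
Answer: $-1740$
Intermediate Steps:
$P = -6$ ($P = 0 - 6 = -6$)
$y = 1740$ ($y = \left(21 - 6\right) 116 = 15 \cdot 116 = 1740$)
$- y = \left(-1\right) 1740 = -1740$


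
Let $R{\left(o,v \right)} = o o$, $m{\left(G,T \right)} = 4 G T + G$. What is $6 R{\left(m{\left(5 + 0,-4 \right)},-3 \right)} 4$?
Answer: $135000$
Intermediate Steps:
$m{\left(G,T \right)} = G + 4 G T$ ($m{\left(G,T \right)} = 4 G T + G = G + 4 G T$)
$R{\left(o,v \right)} = o^{2}$
$6 R{\left(m{\left(5 + 0,-4 \right)},-3 \right)} 4 = 6 \left(\left(5 + 0\right) \left(1 + 4 \left(-4\right)\right)\right)^{2} \cdot 4 = 6 \left(5 \left(1 - 16\right)\right)^{2} \cdot 4 = 6 \left(5 \left(-15\right)\right)^{2} \cdot 4 = 6 \left(-75\right)^{2} \cdot 4 = 6 \cdot 5625 \cdot 4 = 33750 \cdot 4 = 135000$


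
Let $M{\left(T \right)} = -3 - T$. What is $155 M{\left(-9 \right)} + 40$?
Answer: $970$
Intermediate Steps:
$155 M{\left(-9 \right)} + 40 = 155 \left(-3 - -9\right) + 40 = 155 \left(-3 + 9\right) + 40 = 155 \cdot 6 + 40 = 930 + 40 = 970$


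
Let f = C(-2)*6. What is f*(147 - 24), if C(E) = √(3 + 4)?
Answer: 738*√7 ≈ 1952.6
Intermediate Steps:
C(E) = √7
f = 6*√7 (f = √7*6 = 6*√7 ≈ 15.875)
f*(147 - 24) = (6*√7)*(147 - 24) = (6*√7)*123 = 738*√7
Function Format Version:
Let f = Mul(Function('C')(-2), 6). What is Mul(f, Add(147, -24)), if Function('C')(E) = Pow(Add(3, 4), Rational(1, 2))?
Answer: Mul(738, Pow(7, Rational(1, 2))) ≈ 1952.6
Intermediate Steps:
Function('C')(E) = Pow(7, Rational(1, 2))
f = Mul(6, Pow(7, Rational(1, 2))) (f = Mul(Pow(7, Rational(1, 2)), 6) = Mul(6, Pow(7, Rational(1, 2))) ≈ 15.875)
Mul(f, Add(147, -24)) = Mul(Mul(6, Pow(7, Rational(1, 2))), Add(147, -24)) = Mul(Mul(6, Pow(7, Rational(1, 2))), 123) = Mul(738, Pow(7, Rational(1, 2)))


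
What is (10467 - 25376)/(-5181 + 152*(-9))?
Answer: 14909/6549 ≈ 2.2765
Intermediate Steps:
(10467 - 25376)/(-5181 + 152*(-9)) = -14909/(-5181 - 1368) = -14909/(-6549) = -14909*(-1/6549) = 14909/6549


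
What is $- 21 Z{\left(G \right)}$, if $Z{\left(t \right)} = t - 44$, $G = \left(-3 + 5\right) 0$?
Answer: $924$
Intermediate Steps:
$G = 0$ ($G = 2 \cdot 0 = 0$)
$Z{\left(t \right)} = -44 + t$
$- 21 Z{\left(G \right)} = - 21 \left(-44 + 0\right) = \left(-21\right) \left(-44\right) = 924$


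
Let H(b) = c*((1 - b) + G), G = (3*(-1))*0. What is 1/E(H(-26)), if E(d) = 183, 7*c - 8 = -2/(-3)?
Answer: 1/183 ≈ 0.0054645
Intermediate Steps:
G = 0 (G = -3*0 = 0)
c = 26/21 (c = 8/7 + (-2/(-3))/7 = 8/7 + (-2*(-⅓))/7 = 8/7 + (⅐)*(⅔) = 8/7 + 2/21 = 26/21 ≈ 1.2381)
H(b) = 26/21 - 26*b/21 (H(b) = 26*((1 - b) + 0)/21 = 26*(1 - b)/21 = 26/21 - 26*b/21)
1/E(H(-26)) = 1/183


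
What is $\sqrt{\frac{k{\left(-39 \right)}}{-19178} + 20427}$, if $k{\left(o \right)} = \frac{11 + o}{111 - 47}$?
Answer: $\frac{\sqrt{120207399127334}}{76712} \approx 142.92$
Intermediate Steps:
$k{\left(o \right)} = \frac{11}{64} + \frac{o}{64}$ ($k{\left(o \right)} = \frac{11 + o}{64} = \left(11 + o\right) \frac{1}{64} = \frac{11}{64} + \frac{o}{64}$)
$\sqrt{\frac{k{\left(-39 \right)}}{-19178} + 20427} = \sqrt{\frac{\frac{11}{64} + \frac{1}{64} \left(-39\right)}{-19178} + 20427} = \sqrt{\left(\frac{11}{64} - \frac{39}{64}\right) \left(- \frac{1}{19178}\right) + 20427} = \sqrt{\left(- \frac{7}{16}\right) \left(- \frac{1}{19178}\right) + 20427} = \sqrt{\frac{7}{306848} + 20427} = \sqrt{\frac{6267984103}{306848}} = \frac{\sqrt{120207399127334}}{76712}$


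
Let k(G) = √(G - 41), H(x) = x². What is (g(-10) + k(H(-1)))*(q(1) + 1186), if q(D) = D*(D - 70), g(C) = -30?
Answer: -33510 + 2234*I*√10 ≈ -33510.0 + 7064.5*I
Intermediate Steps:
k(G) = √(-41 + G)
q(D) = D*(-70 + D)
(g(-10) + k(H(-1)))*(q(1) + 1186) = (-30 + √(-41 + (-1)²))*(1*(-70 + 1) + 1186) = (-30 + √(-41 + 1))*(1*(-69) + 1186) = (-30 + √(-40))*(-69 + 1186) = (-30 + 2*I*√10)*1117 = -33510 + 2234*I*√10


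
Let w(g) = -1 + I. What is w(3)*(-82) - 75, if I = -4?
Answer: 335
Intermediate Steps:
w(g) = -5 (w(g) = -1 - 4 = -5)
w(3)*(-82) - 75 = -5*(-82) - 75 = 410 - 75 = 335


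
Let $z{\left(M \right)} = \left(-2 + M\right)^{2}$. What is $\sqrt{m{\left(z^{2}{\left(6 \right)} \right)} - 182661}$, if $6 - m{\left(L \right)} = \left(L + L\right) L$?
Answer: $i \sqrt{313727} \approx 560.11 i$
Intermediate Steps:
$m{\left(L \right)} = 6 - 2 L^{2}$ ($m{\left(L \right)} = 6 - \left(L + L\right) L = 6 - 2 L L = 6 - 2 L^{2}$)
$\sqrt{m{\left(z^{2}{\left(6 \right)} \right)} - 182661} = \sqrt{\left(6 - 2 \left(\left(\left(-2 + 6\right)^{2}\right)^{2}\right)^{2}\right) - 182661} = \sqrt{\left(6 - 2 \left(\left(4^{2}\right)^{2}\right)^{2}\right) - 182661} = \sqrt{\left(6 - 2 \left(16^{2}\right)^{2}\right) - 182661} = \sqrt{\left(6 - 2 \cdot 256^{2}\right) - 182661} = \sqrt{\left(6 - 131072\right) - 182661} = \sqrt{-131066 - 182661} = \sqrt{-313727} = i \sqrt{313727}$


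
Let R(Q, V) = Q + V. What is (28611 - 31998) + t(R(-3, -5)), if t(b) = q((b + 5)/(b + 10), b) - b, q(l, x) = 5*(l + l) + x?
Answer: -3402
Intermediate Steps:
q(l, x) = x + 10*l (q(l, x) = 5*(2*l) + x = 10*l + x = x + 10*l)
t(b) = 10*(5 + b)/(10 + b) (t(b) = (b + 10*((b + 5)/(b + 10))) - b = (b + 10*((5 + b)/(10 + b))) - b = (b + 10*(5 + b)/(10 + b)) - b = 10*(5 + b)/(10 + b))
(28611 - 31998) + t(R(-3, -5)) = (28611 - 31998) + 10*(5 + (-3 - 5))/(10 + (-3 - 5)) = -3387 + 10*(5 - 8)/(10 - 8) = -3387 + 10*(-3)/2 = -3387 + 10*(½)*(-3) = -3387 - 15 = -3402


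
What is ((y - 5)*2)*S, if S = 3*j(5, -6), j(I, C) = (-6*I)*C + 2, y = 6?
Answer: 1092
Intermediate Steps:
j(I, C) = 2 - 6*C*I (j(I, C) = -6*C*I + 2 = 2 - 6*C*I)
S = 546 (S = 3*(2 - 6*(-6)*5) = 3*(2 + 180) = 3*182 = 546)
((y - 5)*2)*S = ((6 - 5)*2)*546 = (1*2)*546 = 2*546 = 1092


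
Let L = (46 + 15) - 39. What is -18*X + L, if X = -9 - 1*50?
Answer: 1084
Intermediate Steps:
L = 22 (L = 61 - 39 = 22)
X = -59 (X = -9 - 50 = -59)
-18*X + L = -18*(-59) + 22 = 1062 + 22 = 1084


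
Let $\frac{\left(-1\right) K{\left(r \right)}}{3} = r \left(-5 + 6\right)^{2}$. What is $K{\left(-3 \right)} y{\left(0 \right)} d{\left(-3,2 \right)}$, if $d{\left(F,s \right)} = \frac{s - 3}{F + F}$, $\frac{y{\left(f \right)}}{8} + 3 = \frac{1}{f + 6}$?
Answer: $-34$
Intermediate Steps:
$K{\left(r \right)} = - 3 r$ ($K{\left(r \right)} = - 3 r \left(-5 + 6\right)^{2} = - 3 r 1^{2} = - 3 r 1 = - 3 r$)
$y{\left(f \right)} = -24 + \frac{8}{6 + f}$ ($y{\left(f \right)} = -24 + \frac{8}{f + 6} = -24 + \frac{8}{6 + f}$)
$d{\left(F,s \right)} = \frac{-3 + s}{2 F}$
$K{\left(-3 \right)} y{\left(0 \right)} d{\left(-3,2 \right)} = \left(-3\right) \left(-3\right) \frac{8 \left(-17 - 0\right)}{6 + 0} \frac{-3 + 2}{2 \left(-3\right)} = 9 \frac{8 \left(-17 + 0\right)}{6} \cdot \frac{1}{2} \left(- \frac{1}{3}\right) \left(-1\right) = 9 \cdot 8 \cdot \frac{1}{6} \left(-17\right) \frac{1}{6} = 9 \left(- \frac{68}{3}\right) \frac{1}{6} = \left(-204\right) \frac{1}{6} = -34$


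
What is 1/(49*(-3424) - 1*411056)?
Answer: -1/578832 ≈ -1.7276e-6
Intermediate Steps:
1/(49*(-3424) - 1*411056) = 1/(-167776 - 411056) = 1/(-578832) = -1/578832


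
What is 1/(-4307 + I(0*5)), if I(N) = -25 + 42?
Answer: -1/4290 ≈ -0.00023310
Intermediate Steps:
I(N) = 17
1/(-4307 + I(0*5)) = 1/(-4307 + 17) = 1/(-4290) = -1/4290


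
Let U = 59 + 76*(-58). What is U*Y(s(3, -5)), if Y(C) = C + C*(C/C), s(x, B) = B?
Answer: 43490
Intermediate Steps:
Y(C) = 2*C (Y(C) = C + C*1 = C + C = 2*C)
U = -4349 (U = 59 - 4408 = -4349)
U*Y(s(3, -5)) = -8698*(-5) = -4349*(-10) = 43490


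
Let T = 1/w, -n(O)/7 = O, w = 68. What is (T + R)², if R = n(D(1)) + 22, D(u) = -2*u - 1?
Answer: 8555625/4624 ≈ 1850.3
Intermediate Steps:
D(u) = -1 - 2*u
n(O) = -7*O
T = 1/68 ≈ 0.014706
R = 43 (R = -7*(-1 - 2*1) + 22 = -7*(-1 - 2) + 22 = -7*(-3) + 22 = 21 + 22 = 43)
(T + R)² = (1/68 + 43)² = (2925/68)² = 8555625/4624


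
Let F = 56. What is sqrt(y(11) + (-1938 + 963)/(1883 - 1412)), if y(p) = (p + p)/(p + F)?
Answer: I*sqrt(192718599)/10519 ≈ 1.3197*I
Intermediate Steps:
y(p) = 2*p/(56 + p) (y(p) = (p + p)/(p + 56) = (2*p)/(56 + p) = 2*p/(56 + p))
sqrt(y(11) + (-1938 + 963)/(1883 - 1412)) = sqrt(2*11/(56 + 11) + (-1938 + 963)/(1883 - 1412)) = sqrt(2*11/67 - 975/471) = sqrt(2*11*(1/67) - 975*1/471) = sqrt(22/67 - 325/157) = sqrt(-18321/10519) = I*sqrt(192718599)/10519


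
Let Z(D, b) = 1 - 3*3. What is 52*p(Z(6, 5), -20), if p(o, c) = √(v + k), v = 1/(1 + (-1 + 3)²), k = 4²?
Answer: 468*√5/5 ≈ 209.30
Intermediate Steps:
k = 16
Z(D, b) = -8 (Z(D, b) = 1 - 9 = -8)
v = ⅕ (v = 1/(1 + 2²) = 1/(1 + 4) = 1/5 = ⅕ ≈ 0.20000)
p(o, c) = 9*√5/5 (p(o, c) = √(⅕ + 16) = √(81/5) = 9*√5/5)
52*p(Z(6, 5), -20) = 52*(9*√5/5) = 468*√5/5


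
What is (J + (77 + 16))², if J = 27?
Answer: 14400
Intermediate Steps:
(J + (77 + 16))² = (27 + (77 + 16))² = (27 + 93)² = 120² = 14400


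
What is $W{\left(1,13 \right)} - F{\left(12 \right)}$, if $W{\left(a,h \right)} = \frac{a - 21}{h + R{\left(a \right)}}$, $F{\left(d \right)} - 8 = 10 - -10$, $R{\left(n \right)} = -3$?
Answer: $-30$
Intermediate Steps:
$F{\left(d \right)} = 28$ ($F{\left(d \right)} = 8 + \left(10 - -10\right) = 8 + \left(10 + 10\right) = 8 + 20 = 28$)
$W{\left(a,h \right)} = \frac{-21 + a}{-3 + h}$ ($W{\left(a,h \right)} = \frac{a - 21}{h - 3} = \frac{-21 + a}{-3 + h}$)
$W{\left(1,13 \right)} - F{\left(12 \right)} = \frac{-21 + 1}{-3 + 13} - 28 = \frac{1}{10} \left(-20\right) - 28 = -2 - 28 = -30$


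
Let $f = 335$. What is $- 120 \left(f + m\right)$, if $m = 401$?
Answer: $-88320$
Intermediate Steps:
$- 120 \left(f + m\right) = - 120 \left(335 + 401\right) = \left(-120\right) 736 = -88320$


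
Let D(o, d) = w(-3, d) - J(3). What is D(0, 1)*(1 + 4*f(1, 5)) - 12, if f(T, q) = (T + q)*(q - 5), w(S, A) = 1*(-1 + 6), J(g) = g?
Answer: -10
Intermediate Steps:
w(S, A) = 5 (w(S, A) = 1*5 = 5)
D(o, d) = 2 (D(o, d) = 5 - 1*3 = 5 - 3 = 2)
f(T, q) = (-5 + q)*(T + q) (f(T, q) = (T + q)*(-5 + q) = (-5 + q)*(T + q))
D(0, 1)*(1 + 4*f(1, 5)) - 12 = 2*(1 + 4*(5² - 5*1 - 5*5 + 1*5)) - 12 = 2*(1 + 4*(25 - 5 - 25 + 5)) - 12 = 2*(1 + 4*0) - 12 = 2*(1 + 0) - 12 = 2*1 - 12 = 2 - 12 = -10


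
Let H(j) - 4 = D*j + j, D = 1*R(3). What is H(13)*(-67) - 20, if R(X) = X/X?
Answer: -2030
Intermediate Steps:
R(X) = 1
D = 1 (D = 1*1 = 1)
H(j) = 4 + 2*j (H(j) = 4 + (1*j + j) = 4 + (j + j) = 4 + 2*j)
H(13)*(-67) - 20 = (4 + 2*13)*(-67) - 20 = (4 + 26)*(-67) - 20 = 30*(-67) - 20 = -2010 - 20 = -2030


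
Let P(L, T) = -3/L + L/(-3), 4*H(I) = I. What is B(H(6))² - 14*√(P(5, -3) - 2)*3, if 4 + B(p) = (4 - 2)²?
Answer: -112*I*√15/5 ≈ -86.755*I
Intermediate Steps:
H(I) = I/4
P(L, T) = -3/L - L/3 (P(L, T) = -3/L + L*(-⅓) = -3/L - L/3)
B(p) = 0 (B(p) = -4 + (4 - 2)² = -4 + 2² = -4 + 4 = 0)
B(H(6))² - 14*√(P(5, -3) - 2)*3 = 0² - 14*√((-3/5 - ⅓*5) - 2)*3 = 0 - 14*√((-3*⅕ - 5/3) - 2)*3 = 0 - 14*√((-⅗ - 5/3) - 2)*3 = 0 - 14*√(-34/15 - 2)*3 = 0 - 14*√(-64/15)*3 = 0 - 14*8*I*√15/15*3 = 0 - 112*I*√15/5 = -112*I*√15/5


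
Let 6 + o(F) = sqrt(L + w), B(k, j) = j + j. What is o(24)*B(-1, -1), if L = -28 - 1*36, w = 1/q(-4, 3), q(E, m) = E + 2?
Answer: 12 - I*sqrt(258) ≈ 12.0 - 16.062*I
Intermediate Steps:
q(E, m) = 2 + E
B(k, j) = 2*j
w = -1/2 (w = 1/(2 - 4) = 1/(-2) = -1/2 ≈ -0.50000)
L = -64 (L = -28 - 36 = -64)
o(F) = -6 + I*sqrt(258)/2 (o(F) = -6 + sqrt(-64 - 1/2) = -6 + sqrt(-129/2) = -6 + I*sqrt(258)/2)
o(24)*B(-1, -1) = (-6 + I*sqrt(258)/2)*(2*(-1)) = (-6 + I*sqrt(258)/2)*(-2) = 12 - I*sqrt(258)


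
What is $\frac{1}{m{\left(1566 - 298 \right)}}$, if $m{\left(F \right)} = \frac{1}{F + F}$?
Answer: $2536$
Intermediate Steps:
$m{\left(F \right)} = \frac{1}{2 F}$
$\frac{1}{m{\left(1566 - 298 \right)}} = \frac{1}{\frac{1}{2} \frac{1}{1566 - 298}} = \frac{1}{\frac{1}{2} \cdot \frac{1}{1268}} = \frac{1}{\frac{1}{2536}} = 2536$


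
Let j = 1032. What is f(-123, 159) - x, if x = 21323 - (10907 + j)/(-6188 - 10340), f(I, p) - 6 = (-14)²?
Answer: -349099827/16528 ≈ -21122.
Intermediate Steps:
f(I, p) = 202 (f(I, p) = 6 + (-14)² = 6 + 196 = 202)
x = 352438483/16528 (x = 21323 - (10907 + 1032)/(-6188 - 10340) = 21323 - 11939/(-16528) = 21323 - 11939*(-1)/16528 = 21323 - 1*(-11939/16528) = 21323 + 11939/16528 = 352438483/16528 ≈ 21324.)
f(-123, 159) - x = 202 - 1*352438483/16528 = 202 - 352438483/16528 = -349099827/16528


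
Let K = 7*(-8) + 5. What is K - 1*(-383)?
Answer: 332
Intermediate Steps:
K = -51 (K = -56 + 5 = -51)
K - 1*(-383) = -51 - 1*(-383) = -51 + 383 = 332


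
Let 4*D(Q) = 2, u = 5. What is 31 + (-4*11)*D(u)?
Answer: 9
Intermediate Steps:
D(Q) = 1/2 (D(Q) = (1/4)*2 = 1/2)
31 + (-4*11)*D(u) = 31 - 4*11*(1/2) = 31 - 44*1/2 = 31 - 22 = 9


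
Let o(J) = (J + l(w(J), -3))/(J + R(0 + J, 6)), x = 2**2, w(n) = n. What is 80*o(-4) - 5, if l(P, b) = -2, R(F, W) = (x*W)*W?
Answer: -59/7 ≈ -8.4286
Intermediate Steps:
x = 4
R(F, W) = 4*W**2 (R(F, W) = (4*W)*W = 4*W**2)
o(J) = (-2 + J)/(144 + J) (o(J) = (J - 2)/(J + 4*6**2) = (-2 + J)/(J + 4*36) = (-2 + J)/(J + 144) = (-2 + J)/(144 + J))
80*o(-4) - 5 = 80*((-2 - 4)/(144 - 4)) - 5 = 80*(-6/140) - 5 = 80*((1/140)*(-6)) - 5 = 80*(-3/70) - 5 = -24/7 - 5 = -59/7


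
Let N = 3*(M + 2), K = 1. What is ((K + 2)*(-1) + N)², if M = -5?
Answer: 144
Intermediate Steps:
N = -9 (N = 3*(-5 + 2) = 3*(-3) = -9)
((K + 2)*(-1) + N)² = ((1 + 2)*(-1) - 9)² = (3*(-1) - 9)² = (-3 - 9)² = (-12)² = 144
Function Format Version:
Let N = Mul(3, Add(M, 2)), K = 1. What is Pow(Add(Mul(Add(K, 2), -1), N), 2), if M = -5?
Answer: 144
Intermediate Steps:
N = -9 (N = Mul(3, Add(-5, 2)) = Mul(3, -3) = -9)
Pow(Add(Mul(Add(K, 2), -1), N), 2) = Pow(Add(Mul(Add(1, 2), -1), -9), 2) = Pow(Add(Mul(3, -1), -9), 2) = Pow(Add(-3, -9), 2) = Pow(-12, 2) = 144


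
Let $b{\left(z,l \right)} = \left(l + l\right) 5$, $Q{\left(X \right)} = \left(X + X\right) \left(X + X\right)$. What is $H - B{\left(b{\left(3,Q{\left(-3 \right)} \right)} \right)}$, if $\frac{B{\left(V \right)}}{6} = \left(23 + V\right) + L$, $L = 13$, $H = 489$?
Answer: $-1887$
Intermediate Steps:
$Q{\left(X \right)} = 4 X^{2}$ ($Q{\left(X \right)} = 2 X 2 X = 4 X^{2}$)
$b{\left(z,l \right)} = 10 l$ ($b{\left(z,l \right)} = 2 l 5 = 10 l$)
$B{\left(V \right)} = 216 + 6 V$ ($B{\left(V \right)} = 6 \left(\left(23 + V\right) + 13\right) = 6 \left(36 + V\right) = 216 + 6 V$)
$H - B{\left(b{\left(3,Q{\left(-3 \right)} \right)} \right)} = 489 - \left(216 + 6 \cdot 10 \cdot 4 \left(-3\right)^{2}\right) = 489 - \left(216 + 6 \cdot 10 \cdot 4 \cdot 9\right) = 489 - \left(216 + 6 \cdot 10 \cdot 36\right) = 489 - \left(216 + 6 \cdot 360\right) = 489 - \left(216 + 2160\right) = 489 - 2376 = -1887$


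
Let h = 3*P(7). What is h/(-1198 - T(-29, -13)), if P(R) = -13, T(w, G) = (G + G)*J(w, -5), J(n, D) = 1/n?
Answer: 1131/34768 ≈ 0.032530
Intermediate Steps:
T(w, G) = 2*G/w (T(w, G) = (G + G)/w = (2*G)/w = 2*G/w)
h = -39 (h = 3*(-13) = -39)
h/(-1198 - T(-29, -13)) = -39/(-1198 - 2*(-13)/(-29)) = -39/(-1198 - 2*(-13)*(-1)/29) = -39/(-1198 - 1*26/29) = -39/(-1198 - 26/29) = -39/(-34768/29) = -39*(-29/34768) = 1131/34768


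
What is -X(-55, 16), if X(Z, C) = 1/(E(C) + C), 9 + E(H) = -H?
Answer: ⅑ ≈ 0.11111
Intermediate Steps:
E(H) = -9 - H
X(Z, C) = -⅑ (X(Z, C) = 1/((-9 - C) + C) = 1/(-9) = -⅑)
-X(-55, 16) = -1*(-⅑) = ⅑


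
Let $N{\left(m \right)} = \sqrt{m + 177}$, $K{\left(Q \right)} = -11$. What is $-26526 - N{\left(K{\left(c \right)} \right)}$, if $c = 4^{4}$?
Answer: $-26526 - \sqrt{166} \approx -26539.0$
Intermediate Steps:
$c = 256$
$N{\left(m \right)} = \sqrt{177 + m}$
$-26526 - N{\left(K{\left(c \right)} \right)} = -26526 - \sqrt{177 - 11} = -26526 - \sqrt{166}$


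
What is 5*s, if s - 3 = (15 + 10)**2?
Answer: 3140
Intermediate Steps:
s = 628 (s = 3 + (15 + 10)**2 = 3 + 25**2 = 3 + 625 = 628)
5*s = 5*628 = 3140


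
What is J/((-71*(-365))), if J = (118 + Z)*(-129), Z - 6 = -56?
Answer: -8772/25915 ≈ -0.33849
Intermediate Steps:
Z = -50 (Z = 6 - 56 = -50)
J = -8772 (J = (118 - 50)*(-129) = 68*(-129) = -8772)
J/((-71*(-365))) = -8772/((-71*(-365))) = -8772/25915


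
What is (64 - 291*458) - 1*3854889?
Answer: -3988103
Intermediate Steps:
(64 - 291*458) - 1*3854889 = (64 - 133278) - 3854889 = -133214 - 3854889 = -3988103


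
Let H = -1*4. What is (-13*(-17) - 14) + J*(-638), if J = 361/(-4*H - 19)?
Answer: 230939/3 ≈ 76980.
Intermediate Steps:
H = -4
J = -361/3 (J = 361/(-4*(-4) - 19) = 361/(16 - 19) = 361/(-3) = 361*(-1/3) = -361/3 ≈ -120.33)
(-13*(-17) - 14) + J*(-638) = (-13*(-17) - 14) - 361/3*(-638) = (221 - 14) + 230318/3 = 207 + 230318/3 = 230939/3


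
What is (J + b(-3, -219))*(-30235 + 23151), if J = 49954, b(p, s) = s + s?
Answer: -350771344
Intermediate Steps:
b(p, s) = 2*s
(J + b(-3, -219))*(-30235 + 23151) = (49954 + 2*(-219))*(-30235 + 23151) = (49954 - 438)*(-7084) = 49516*(-7084) = -350771344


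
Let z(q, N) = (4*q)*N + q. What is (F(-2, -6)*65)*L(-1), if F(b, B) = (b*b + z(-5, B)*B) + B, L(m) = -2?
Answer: 89960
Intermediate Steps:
z(q, N) = q + 4*N*q (z(q, N) = 4*N*q + q = q + 4*N*q)
F(b, B) = B + b² + B*(-5 - 20*B) (F(b, B) = (b*b + (-5*(1 + 4*B))*B) + B = (b² + (-5 - 20*B)*B) + B = (b² + B*(-5 - 20*B)) + B = B + b² + B*(-5 - 20*B))
(F(-2, -6)*65)*L(-1) = (((-2)² - 20*(-6)² - 4*(-6))*65)*(-2) = ((4 - 20*36 + 24)*65)*(-2) = ((4 - 720 + 24)*65)*(-2) = -692*65*(-2) = -44980*(-2) = 89960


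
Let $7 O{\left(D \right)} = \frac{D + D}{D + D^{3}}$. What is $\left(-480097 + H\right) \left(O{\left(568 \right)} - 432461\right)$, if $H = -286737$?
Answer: $\frac{748935412627186082}{2258375} \approx 3.3163 \cdot 10^{11}$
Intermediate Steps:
$O{\left(D \right)} = \frac{2 D}{7 \left(D + D^{3}\right)}$ ($O{\left(D \right)} = \frac{\left(D + D\right) \frac{1}{D + D^{3}}}{7} = \frac{2 D \frac{1}{D + D^{3}}}{7} = \frac{2 D}{7 \left(D + D^{3}\right)}$)
$\left(-480097 + H\right) \left(O{\left(568 \right)} - 432461\right) = \left(-480097 - 286737\right) \left(\frac{2}{7 \left(1 + 568^{2}\right)} - 432461\right) = - 766834 \left(\frac{2}{7 \left(1 + 322624\right)} - 432461\right) = - 766834 \left(\frac{2}{7 \cdot 322625} - 432461\right) = - 766834 \left(\frac{2}{7} \cdot \frac{1}{322625} - 432461\right) = - 766834 \left(\frac{2}{2258375} - 432461\right) = \left(-766834\right) \left(- \frac{976659110873}{2258375}\right) = \frac{748935412627186082}{2258375}$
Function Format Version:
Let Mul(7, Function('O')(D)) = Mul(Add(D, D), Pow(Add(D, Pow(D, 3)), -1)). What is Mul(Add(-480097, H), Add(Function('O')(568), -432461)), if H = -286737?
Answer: Rational(748935412627186082, 2258375) ≈ 3.3163e+11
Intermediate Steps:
Function('O')(D) = Mul(Rational(2, 7), D, Pow(Add(D, Pow(D, 3)), -1)) (Function('O')(D) = Mul(Rational(1, 7), Mul(Add(D, D), Pow(Add(D, Pow(D, 3)), -1))) = Mul(Rational(1, 7), Mul(Mul(2, D), Pow(Add(D, Pow(D, 3)), -1))) = Mul(Rational(1, 7), Mul(2, D, Pow(Add(D, Pow(D, 3)), -1))) = Mul(Rational(2, 7), D, Pow(Add(D, Pow(D, 3)), -1)))
Mul(Add(-480097, H), Add(Function('O')(568), -432461)) = Mul(Add(-480097, -286737), Add(Mul(Rational(2, 7), Pow(Add(1, Pow(568, 2)), -1)), -432461)) = Mul(-766834, Add(Mul(Rational(2, 7), Pow(Add(1, 322624), -1)), -432461)) = Mul(-766834, Add(Mul(Rational(2, 7), Pow(322625, -1)), -432461)) = Mul(-766834, Add(Mul(Rational(2, 7), Rational(1, 322625)), -432461)) = Mul(-766834, Add(Rational(2, 2258375), -432461)) = Mul(-766834, Rational(-976659110873, 2258375)) = Rational(748935412627186082, 2258375)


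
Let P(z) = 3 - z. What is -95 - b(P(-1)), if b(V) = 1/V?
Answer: -381/4 ≈ -95.250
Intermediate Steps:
-95 - b(P(-1)) = -95 - 1/(3 - 1*(-1)) = -95 - 1/(3 + 1) = -95 - 1/4 = -381/4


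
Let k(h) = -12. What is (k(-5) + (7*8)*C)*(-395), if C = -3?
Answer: 71100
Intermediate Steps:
(k(-5) + (7*8)*C)*(-395) = (-12 + (7*8)*(-3))*(-395) = (-12 + 56*(-3))*(-395) = (-12 - 168)*(-395) = -180*(-395) = 71100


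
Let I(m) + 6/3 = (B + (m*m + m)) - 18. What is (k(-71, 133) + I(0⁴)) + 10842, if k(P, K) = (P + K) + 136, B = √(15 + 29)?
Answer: 11020 + 2*√11 ≈ 11027.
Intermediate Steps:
B = 2*√11 (B = √44 = 2*√11 ≈ 6.6332)
I(m) = -20 + m + m² + 2*√11 (I(m) = -2 + ((2*√11 + (m*m + m)) - 18) = -2 + ((2*√11 + (m² + m)) - 18) = -2 + ((2*√11 + (m + m²)) - 18) = -2 + ((m + m² + 2*√11) - 18) = -2 + (-18 + m + m² + 2*√11) = -20 + m + m² + 2*√11)
k(P, K) = 136 + K + P (k(P, K) = (K + P) + 136 = 136 + K + P)
(k(-71, 133) + I(0⁴)) + 10842 = ((136 + 133 - 71) + (-20 + 0⁴ + (0⁴)² + 2*√11)) + 10842 = (198 + (-20 + 0 + 0² + 2*√11)) + 10842 = (198 + (-20 + 0 + 0 + 2*√11)) + 10842 = (198 + (-20 + 2*√11)) + 10842 = (178 + 2*√11) + 10842 = 11020 + 2*√11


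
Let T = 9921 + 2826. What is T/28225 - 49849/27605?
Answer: -211021418/155830225 ≈ -1.3542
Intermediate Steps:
T = 12747
T/28225 - 49849/27605 = 12747/28225 - 49849/27605 = -211021418/155830225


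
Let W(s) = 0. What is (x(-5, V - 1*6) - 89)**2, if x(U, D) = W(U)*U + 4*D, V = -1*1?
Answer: 13689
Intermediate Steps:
V = -1
x(U, D) = 4*D (x(U, D) = 0*U + 4*D = 0 + 4*D = 4*D)
(x(-5, V - 1*6) - 89)**2 = (4*(-1 - 1*6) - 89)**2 = (4*(-1 - 6) - 89)**2 = (4*(-7) - 89)**2 = (-28 - 89)**2 = (-117)**2 = 13689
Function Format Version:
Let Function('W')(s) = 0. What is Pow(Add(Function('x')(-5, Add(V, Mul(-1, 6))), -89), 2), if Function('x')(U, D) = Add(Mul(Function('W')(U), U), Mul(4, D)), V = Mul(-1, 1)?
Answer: 13689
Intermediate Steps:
V = -1
Function('x')(U, D) = Mul(4, D) (Function('x')(U, D) = Add(Mul(0, U), Mul(4, D)) = Add(0, Mul(4, D)) = Mul(4, D))
Pow(Add(Function('x')(-5, Add(V, Mul(-1, 6))), -89), 2) = Pow(Add(Mul(4, Add(-1, Mul(-1, 6))), -89), 2) = Pow(Add(Mul(4, Add(-1, -6)), -89), 2) = Pow(Add(Mul(4, -7), -89), 2) = Pow(Add(-28, -89), 2) = Pow(-117, 2) = 13689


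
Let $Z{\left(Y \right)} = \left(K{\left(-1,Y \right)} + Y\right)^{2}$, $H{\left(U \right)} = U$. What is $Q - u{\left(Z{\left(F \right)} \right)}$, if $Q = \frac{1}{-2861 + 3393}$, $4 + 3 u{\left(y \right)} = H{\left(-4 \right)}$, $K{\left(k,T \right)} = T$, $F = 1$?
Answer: $\frac{4259}{1596} \approx 2.6685$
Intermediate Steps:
$Z{\left(Y \right)} = 4 Y^{2}$ ($Z{\left(Y \right)} = \left(Y + Y\right)^{2} = \left(2 Y\right)^{2} = 4 Y^{2}$)
$u{\left(y \right)} = - \frac{8}{3}$ ($u{\left(y \right)} = - \frac{4}{3} + \frac{1}{3} \left(-4\right) = - \frac{4}{3} - \frac{4}{3} = - \frac{8}{3}$)
$Q = \frac{1}{532} \approx 0.0018797$
$Q - u{\left(Z{\left(F \right)} \right)} = \frac{1}{532} - - \frac{8}{3} = \frac{1}{532} + \frac{8}{3} = \frac{4259}{1596}$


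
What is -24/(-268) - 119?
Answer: -7967/67 ≈ -118.91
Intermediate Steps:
-24/(-268) - 119 = -24*(-1/268) - 119 = 6/67 - 119 = -7967/67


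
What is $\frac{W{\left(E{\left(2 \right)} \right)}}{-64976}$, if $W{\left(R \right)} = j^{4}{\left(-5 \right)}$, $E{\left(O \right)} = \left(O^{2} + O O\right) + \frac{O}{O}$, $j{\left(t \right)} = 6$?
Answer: $- \frac{81}{4061} \approx -0.019946$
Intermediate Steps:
$E{\left(O \right)} = 1 + 2 O^{2}$ ($E{\left(O \right)} = \left(O^{2} + O^{2}\right) + 1 = 2 O^{2} + 1 = 1 + 2 O^{2}$)
$W{\left(R \right)} = 1296$ ($W{\left(R \right)} = 6^{4} = 1296$)
$\frac{W{\left(E{\left(2 \right)} \right)}}{-64976} = \frac{1296}{-64976} = 1296 \left(- \frac{1}{64976}\right) = - \frac{81}{4061}$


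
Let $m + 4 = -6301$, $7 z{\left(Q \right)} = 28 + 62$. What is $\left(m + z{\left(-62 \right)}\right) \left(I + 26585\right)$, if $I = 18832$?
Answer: $- \frac{2000391765}{7} \approx -2.8577 \cdot 10^{8}$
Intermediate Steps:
$z{\left(Q \right)} = \frac{90}{7}$ ($z{\left(Q \right)} = \frac{28 + 62}{7} = \frac{1}{7} \cdot 90 = \frac{90}{7}$)
$m = -6305$ ($m = -4 - 6301 = -6305$)
$\left(m + z{\left(-62 \right)}\right) \left(I + 26585\right) = \left(-6305 + \frac{90}{7}\right) \left(18832 + 26585\right) = \left(- \frac{44045}{7}\right) 45417 = - \frac{2000391765}{7}$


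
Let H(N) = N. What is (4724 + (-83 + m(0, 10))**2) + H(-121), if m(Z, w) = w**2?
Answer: 4892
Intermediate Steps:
(4724 + (-83 + m(0, 10))**2) + H(-121) = (4724 + (-83 + 10**2)**2) - 121 = (4724 + (-83 + 100)**2) - 121 = (4724 + 17**2) - 121 = (4724 + 289) - 121 = 5013 - 121 = 4892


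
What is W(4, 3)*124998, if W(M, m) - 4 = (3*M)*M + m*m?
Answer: 7624878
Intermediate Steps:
W(M, m) = 4 + m² + 3*M² (W(M, m) = 4 + ((3*M)*M + m*m) = 4 + (3*M² + m²) = 4 + (m² + 3*M²) = 4 + m² + 3*M²)
W(4, 3)*124998 = (4 + 3² + 3*4²)*124998 = (4 + 9 + 3*16)*124998 = (4 + 9 + 48)*124998 = 61*124998 = 7624878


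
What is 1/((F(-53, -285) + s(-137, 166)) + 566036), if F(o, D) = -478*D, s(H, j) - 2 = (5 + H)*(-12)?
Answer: 1/703852 ≈ 1.4208e-6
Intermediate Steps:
s(H, j) = -58 - 12*H (s(H, j) = 2 + (5 + H)*(-12) = 2 + (-60 - 12*H) = -58 - 12*H)
1/((F(-53, -285) + s(-137, 166)) + 566036) = 1/((-478*(-285) + (-58 - 12*(-137))) + 566036) = 1/((136230 + (-58 + 1644)) + 566036) = 1/((136230 + 1586) + 566036) = 1/(137816 + 566036) = 1/703852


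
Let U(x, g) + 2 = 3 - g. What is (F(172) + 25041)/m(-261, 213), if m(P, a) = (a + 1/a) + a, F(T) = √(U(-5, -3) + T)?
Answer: 5333733/90739 + 852*√11/90739 ≈ 58.812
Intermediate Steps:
U(x, g) = 1 - g (U(x, g) = -2 + (3 - g) = 1 - g)
F(T) = √(4 + T) (F(T) = √((1 - 1*(-3)) + T) = √((1 + 3) + T) = √(4 + T))
m(P, a) = 1/a + 2*a
(F(172) + 25041)/m(-261, 213) = (√(4 + 172) + 25041)/(1/213 + 2*213) = (√176 + 25041)/(1/213 + 426) = (4*√11 + 25041)/(90739/213) = (25041 + 4*√11)*(213/90739) = 5333733/90739 + 852*√11/90739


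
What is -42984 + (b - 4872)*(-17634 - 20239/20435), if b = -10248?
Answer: 1089586316088/4087 ≈ 2.6660e+8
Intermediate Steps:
-42984 + (b - 4872)*(-17634 - 20239/20435) = -42984 + (-10248 - 4872)*(-17634 - 20239/20435) = -42984 - 15120*(-17634 - 20239*1/20435) = -42984 - 15120*(-17634 - 20239/20435) = -42984 - 15120*(-360371029/20435) = -42984 + 1089761991696/4087 = 1089586316088/4087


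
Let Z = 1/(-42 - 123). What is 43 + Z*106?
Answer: 6989/165 ≈ 42.358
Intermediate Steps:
Z = -1/165 (Z = 1/(-165) = -1/165 ≈ -0.0060606)
43 + Z*106 = 43 - 1/165*106 = 43 - 106/165 = 6989/165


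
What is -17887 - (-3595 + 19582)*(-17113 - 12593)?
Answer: 474891935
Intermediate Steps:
-17887 - (-3595 + 19582)*(-17113 - 12593) = -17887 - 15987*(-29706) = -17887 - 1*(-474909822) = -17887 + 474909822 = 474891935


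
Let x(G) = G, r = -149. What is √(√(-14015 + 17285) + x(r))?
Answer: √(-149 + √3270) ≈ 9.5821*I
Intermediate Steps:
√(√(-14015 + 17285) + x(r)) = √(√(-14015 + 17285) - 149) = √(√3270 - 149) = √(-149 + √3270)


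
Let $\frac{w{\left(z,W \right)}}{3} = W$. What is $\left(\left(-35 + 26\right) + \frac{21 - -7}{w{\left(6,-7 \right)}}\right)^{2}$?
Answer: $\frac{961}{9} \approx 106.78$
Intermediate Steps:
$w{\left(z,W \right)} = 3 W$
$\left(\left(-35 + 26\right) + \frac{21 - -7}{w{\left(6,-7 \right)}}\right)^{2} = \left(\left(-35 + 26\right) + \frac{21 - -7}{3 \left(-7\right)}\right)^{2} = \left(-9 + \frac{21 + 7}{-21}\right)^{2} = \left(-9 + 28 \left(- \frac{1}{21}\right)\right)^{2} = \left(-9 - \frac{4}{3}\right)^{2} = \left(- \frac{31}{3}\right)^{2} = \frac{961}{9}$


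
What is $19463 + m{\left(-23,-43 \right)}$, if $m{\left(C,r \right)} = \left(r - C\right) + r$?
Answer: $19400$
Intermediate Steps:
$m{\left(C,r \right)} = - C + 2 r$
$19463 + m{\left(-23,-43 \right)} = 19463 + \left(\left(-1\right) \left(-23\right) + 2 \left(-43\right)\right) = 19463 + \left(23 - 86\right) = 19463 - 63 = 19400$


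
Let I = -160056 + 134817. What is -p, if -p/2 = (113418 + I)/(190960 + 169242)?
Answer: 4641/9479 ≈ 0.48961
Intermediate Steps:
I = -25239
p = -4641/9479 (p = -2*(113418 - 25239)/(190960 + 169242) = -176358/360202 = -2*4641/18958 = -4641/9479 ≈ -0.48961)
-p = -1*(-4641/9479) = 4641/9479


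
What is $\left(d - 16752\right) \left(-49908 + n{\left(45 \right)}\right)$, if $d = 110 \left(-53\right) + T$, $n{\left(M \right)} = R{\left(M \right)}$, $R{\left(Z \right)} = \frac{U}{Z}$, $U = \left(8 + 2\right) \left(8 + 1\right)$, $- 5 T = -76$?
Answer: $\frac{5631093604}{5} \approx 1.1262 \cdot 10^{9}$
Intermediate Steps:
$T = \frac{76}{5}$ ($T = \left(- \frac{1}{5}\right) \left(-76\right) = \frac{76}{5} \approx 15.2$)
$U = 90$ ($U = 10 \cdot 9 = 90$)
$R{\left(Z \right)} = \frac{90}{Z}$
$n{\left(M \right)} = \frac{90}{M}$
$d = - \frac{29074}{5}$ ($d = 110 \left(-53\right) + \frac{76}{5} = -5830 + \frac{76}{5} = - \frac{29074}{5} \approx -5814.8$)
$\left(d - 16752\right) \left(-49908 + n{\left(45 \right)}\right) = \left(- \frac{29074}{5} - 16752\right) \left(-49908 + \frac{90}{45}\right) = - \frac{112834 \left(-49908 + 90 \cdot \frac{1}{45}\right)}{5} = - \frac{112834 \left(-49908 + 2\right)}{5} = \left(- \frac{112834}{5}\right) \left(-49906\right) = \frac{5631093604}{5}$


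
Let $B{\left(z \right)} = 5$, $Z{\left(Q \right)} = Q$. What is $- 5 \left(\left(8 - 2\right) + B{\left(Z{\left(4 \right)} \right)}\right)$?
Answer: $-55$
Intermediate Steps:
$- 5 \left(\left(8 - 2\right) + B{\left(Z{\left(4 \right)} \right)}\right) = - 5 \left(\left(8 - 2\right) + 5\right) = - 5 \left(6 + 5\right) = \left(-5\right) 11 = -55$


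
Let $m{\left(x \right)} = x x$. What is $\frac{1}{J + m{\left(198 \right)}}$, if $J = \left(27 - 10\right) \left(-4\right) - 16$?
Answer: $\frac{1}{39120} \approx 2.5562 \cdot 10^{-5}$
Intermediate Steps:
$m{\left(x \right)} = x^{2}$
$J = -84$ ($J = 17 \left(-4\right) - 16 = -68 - 16 = -84$)
$\frac{1}{J + m{\left(198 \right)}} = \frac{1}{-84 + 198^{2}} = \frac{1}{-84 + 39204} = \frac{1}{39120}$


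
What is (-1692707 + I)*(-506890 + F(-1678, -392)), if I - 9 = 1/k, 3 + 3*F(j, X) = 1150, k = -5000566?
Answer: 4287307840072296029/5000566 ≈ 8.5736e+11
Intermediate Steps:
F(j, X) = 1147/3 (F(j, X) = -1 + (⅓)*1150 = -1 + 1150/3 = 1147/3)
I = 45005093/5000566 (I = 9 + 1/(-5000566) = 9 - 1/5000566 = 45005093/5000566 ≈ 9.0000)
(-1692707 + I)*(-506890 + F(-1678, -392)) = (-1692707 + 45005093/5000566)*(-506890 + 1147/3) = -8464448067069/5000566*(-1519523/3) = 4287307840072296029/5000566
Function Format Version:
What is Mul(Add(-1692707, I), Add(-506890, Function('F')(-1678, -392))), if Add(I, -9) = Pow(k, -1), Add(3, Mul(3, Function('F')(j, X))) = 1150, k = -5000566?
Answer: Rational(4287307840072296029, 5000566) ≈ 8.5736e+11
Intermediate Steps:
Function('F')(j, X) = Rational(1147, 3) (Function('F')(j, X) = Add(-1, Mul(Rational(1, 3), 1150)) = Add(-1, Rational(1150, 3)) = Rational(1147, 3))
I = Rational(45005093, 5000566) (I = Add(9, Pow(-5000566, -1)) = Add(9, Rational(-1, 5000566)) = Rational(45005093, 5000566) ≈ 9.0000)
Mul(Add(-1692707, I), Add(-506890, Function('F')(-1678, -392))) = Mul(Add(-1692707, Rational(45005093, 5000566)), Add(-506890, Rational(1147, 3))) = Mul(Rational(-8464448067069, 5000566), Rational(-1519523, 3)) = Rational(4287307840072296029, 5000566)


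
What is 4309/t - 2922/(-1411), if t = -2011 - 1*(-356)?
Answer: -1244089/2335205 ≈ -0.53275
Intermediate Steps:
t = -1655 (t = -2011 + 356 = -1655)
4309/t - 2922/(-1411) = 4309/(-1655) - 2922/(-1411) = 4309*(-1/1655) - 2922*(-1/1411) = -4309/1655 + 2922/1411 = -1244089/2335205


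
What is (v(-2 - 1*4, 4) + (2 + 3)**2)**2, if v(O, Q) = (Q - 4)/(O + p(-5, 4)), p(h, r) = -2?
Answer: 625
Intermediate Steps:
v(O, Q) = (-4 + Q)/(-2 + O) (v(O, Q) = (Q - 4)/(O - 2) = (-4 + Q)/(-2 + O))
(v(-2 - 1*4, 4) + (2 + 3)**2)**2 = ((-4 + 4)/(-2 + (-2 - 1*4)) + (2 + 3)**2)**2 = (0/(-2 + (-2 - 4)) + 5**2)**2 = (0/(-2 - 6) + 25)**2 = (0/(-8) + 25)**2 = (-1/8*0 + 25)**2 = (0 + 25)**2 = 25**2 = 625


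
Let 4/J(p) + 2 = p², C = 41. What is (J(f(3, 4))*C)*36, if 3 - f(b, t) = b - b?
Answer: 5904/7 ≈ 843.43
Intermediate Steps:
f(b, t) = 3 (f(b, t) = 3 - (b - b) = 3 - 1*0 = 3 + 0 = 3)
J(p) = 4/(-2 + p²)
(J(f(3, 4))*C)*36 = ((4/(-2 + 3²))*41)*36 = ((4/(-2 + 9))*41)*36 = ((4/7)*41)*36 = (164/7)*36 = 5904/7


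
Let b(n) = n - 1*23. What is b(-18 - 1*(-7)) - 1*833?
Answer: -867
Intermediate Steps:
b(n) = -23 + n (b(n) = n - 23 = -23 + n)
b(-18 - 1*(-7)) - 1*833 = (-23 + (-18 - 1*(-7))) - 1*833 = (-23 + (-18 + 7)) - 833 = (-23 - 11) - 833 = -34 - 833 = -867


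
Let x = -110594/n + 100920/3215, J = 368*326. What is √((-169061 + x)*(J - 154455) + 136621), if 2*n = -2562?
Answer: √3952999106018348801226/823683 ≈ 76331.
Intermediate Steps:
n = -1281 (n = (½)*(-2562) = -1281)
J = 119968
x = 96967646/823683 (x = -110594/(-1281) + 100920/3215 = -110594*(-1/1281) + 100920*(1/3215) = 110594/1281 + 20184/643 = 96967646/823683 ≈ 117.72)
√((-169061 + x)*(J - 154455) + 136621) = √((-169061 + 96967646/823683)*(119968 - 154455) + 136621) = √(-139155704017/823683*(-34487) + 136621) = √(4799062764434279/823683 + 136621) = √(4799175296829422/823683) = √3952999106018348801226/823683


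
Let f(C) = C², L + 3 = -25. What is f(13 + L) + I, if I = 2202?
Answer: 2427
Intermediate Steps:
L = -28 (L = -3 - 25 = -28)
f(13 + L) + I = (13 - 28)² + 2202 = (-15)² + 2202 = 225 + 2202 = 2427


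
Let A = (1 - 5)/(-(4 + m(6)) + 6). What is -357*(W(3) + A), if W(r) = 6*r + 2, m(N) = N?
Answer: -7497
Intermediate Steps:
A = 1 (A = (1 - 5)/(-(4 + 6) + 6) = -4/(-1*10 + 6) = -4/(-10 + 6) = -4/(-4) = -4*(-¼) = 1)
W(r) = 2 + 6*r
-357*(W(3) + A) = -357*((2 + 6*3) + 1) = -357*((2 + 18) + 1) = -357*(20 + 1) = -357*21 = -7497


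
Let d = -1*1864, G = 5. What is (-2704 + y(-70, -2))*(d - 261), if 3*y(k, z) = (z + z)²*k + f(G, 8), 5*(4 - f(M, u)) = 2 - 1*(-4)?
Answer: 6537350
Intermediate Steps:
f(M, u) = 14/5 (f(M, u) = 4 - (2 - 1*(-4))/5 = 4 - (2 + 4)/5 = 4 - ⅕*6 = 4 - 6/5 = 14/5)
y(k, z) = 14/15 + 4*k*z²/3 (y(k, z) = ((z + z)²*k + 14/5)/3 = ((2*z)²*k + 14/5)/3 = ((4*z²)*k + 14/5)/3 = (4*k*z² + 14/5)/3 = (14/5 + 4*k*z²)/3 = 14/15 + 4*k*z²/3)
d = -1864
(-2704 + y(-70, -2))*(d - 261) = (-2704 + (14/15 + (4/3)*(-70)*(-2)²))*(-1864 - 261) = (-2704 + (14/15 + (4/3)*(-70)*4))*(-2125) = (-2704 + (14/15 - 1120/3))*(-2125) = (-2704 - 1862/5)*(-2125) = -15382/5*(-2125) = 6537350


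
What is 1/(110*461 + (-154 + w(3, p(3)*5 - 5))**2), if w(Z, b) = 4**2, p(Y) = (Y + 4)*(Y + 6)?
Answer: 1/69754 ≈ 1.4336e-5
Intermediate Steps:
p(Y) = (4 + Y)*(6 + Y)
w(Z, b) = 16
1/(110*461 + (-154 + w(3, p(3)*5 - 5))**2) = 1/(110*461 + (-154 + 16)**2) = 1/(50710 + (-138)**2) = 1/(50710 + 19044) = 1/69754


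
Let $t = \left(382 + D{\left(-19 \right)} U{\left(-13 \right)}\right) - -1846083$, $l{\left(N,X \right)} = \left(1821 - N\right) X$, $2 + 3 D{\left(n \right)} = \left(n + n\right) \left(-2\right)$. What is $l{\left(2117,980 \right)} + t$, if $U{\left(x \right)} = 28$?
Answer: $\frac{4671227}{3} \approx 1.5571 \cdot 10^{6}$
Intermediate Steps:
$D{\left(n \right)} = - \frac{2}{3} - \frac{4 n}{3}$ ($D{\left(n \right)} = - \frac{2}{3} + \frac{\left(n + n\right) \left(-2\right)}{3} = - \frac{2}{3} + \frac{2 n \left(-2\right)}{3} = - \frac{2}{3} + \frac{\left(-4\right) n}{3} = - \frac{2}{3} - \frac{4 n}{3}$)
$l{\left(N,X \right)} = X \left(1821 - N\right)$
$t = \frac{5541467}{3}$ ($t = \left(382 + \left(- \frac{2}{3} - - \frac{76}{3}\right) 28\right) - -1846083 = \left(382 + \left(- \frac{2}{3} + \frac{76}{3}\right) 28\right) + 1846083 = \left(382 + \frac{74}{3} \cdot 28\right) + 1846083 = \left(382 + \frac{2072}{3}\right) + 1846083 = \frac{3218}{3} + 1846083 = \frac{5541467}{3} \approx 1.8472 \cdot 10^{6}$)
$l{\left(2117,980 \right)} + t = 980 \left(1821 - 2117\right) + \frac{5541467}{3} = 980 \left(-296\right) + \frac{5541467}{3} = -290080 + \frac{5541467}{3} = \frac{4671227}{3}$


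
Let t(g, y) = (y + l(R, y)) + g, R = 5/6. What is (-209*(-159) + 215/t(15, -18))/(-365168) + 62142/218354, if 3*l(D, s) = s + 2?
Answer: 19302227019/99669866840 ≈ 0.19366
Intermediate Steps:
R = ⅚ (R = 5*(⅙) = ⅚ ≈ 0.83333)
l(D, s) = ⅔ + s/3 (l(D, s) = (s + 2)/3 = (2 + s)/3 = ⅔ + s/3)
t(g, y) = ⅔ + g + 4*y/3 (t(g, y) = (y + (⅔ + y/3)) + g = (⅔ + 4*y/3) + g = ⅔ + g + 4*y/3)
(-209*(-159) + 215/t(15, -18))/(-365168) + 62142/218354 = (-209*(-159) + 215/(⅔ + 15 + (4/3)*(-18)))/(-365168) + 62142/218354 = (33231 + 215/(⅔ + 15 - 24))*(-1/365168) + 62142*(1/218354) = (33231 + 215/(-25/3))*(-1/365168) + 31071/109177 = (33231 + 215*(-3/25))*(-1/365168) + 31071/109177 = (33231 - 129/5)*(-1/365168) + 31071/109177 = (166026/5)*(-1/365168) + 31071/109177 = -83013/912920 + 31071/109177 = 19302227019/99669866840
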